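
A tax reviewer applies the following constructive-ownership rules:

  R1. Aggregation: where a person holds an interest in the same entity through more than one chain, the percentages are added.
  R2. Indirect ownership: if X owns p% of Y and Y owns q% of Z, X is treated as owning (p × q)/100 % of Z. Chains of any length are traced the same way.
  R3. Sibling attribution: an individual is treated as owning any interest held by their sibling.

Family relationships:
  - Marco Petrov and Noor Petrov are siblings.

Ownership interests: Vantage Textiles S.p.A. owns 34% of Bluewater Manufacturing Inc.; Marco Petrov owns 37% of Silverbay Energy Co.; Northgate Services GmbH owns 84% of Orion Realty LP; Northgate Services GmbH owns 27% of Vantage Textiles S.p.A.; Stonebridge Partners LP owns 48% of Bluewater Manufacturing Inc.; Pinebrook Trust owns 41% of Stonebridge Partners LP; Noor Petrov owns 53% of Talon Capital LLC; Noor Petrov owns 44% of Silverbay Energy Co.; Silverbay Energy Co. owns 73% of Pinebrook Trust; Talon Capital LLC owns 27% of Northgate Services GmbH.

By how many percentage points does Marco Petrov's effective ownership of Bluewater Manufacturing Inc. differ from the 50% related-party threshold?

By sibling attribution (R3), Marco Petrov is treated as also owning Noor Petrov's interest in Silverbay Energy Co, giving 37% + 44% = 81%.
By sibling attribution (R3), Marco Petrov is treated as owning Noor Petrov's 53% interest in Talon Capital LLC.
Chain via Silverbay Energy Co. → Pinebrook Trust → Stonebridge Partners LP (R2): 81% × 73% × 41% × 48% = 11.636784% of Bluewater Manufacturing Inc.
Chain via Talon Capital LLC → Northgate Services GmbH → Vantage Textiles S.p.A. (R2): 53% × 27% × 27% × 34% = 1.313658% of Bluewater Manufacturing Inc.
Aggregating (R1): 11.636784% + 1.313658% = 12.950442%.
12.950442% falls short of the 50% threshold by 37.049558 percentage points.

37.049558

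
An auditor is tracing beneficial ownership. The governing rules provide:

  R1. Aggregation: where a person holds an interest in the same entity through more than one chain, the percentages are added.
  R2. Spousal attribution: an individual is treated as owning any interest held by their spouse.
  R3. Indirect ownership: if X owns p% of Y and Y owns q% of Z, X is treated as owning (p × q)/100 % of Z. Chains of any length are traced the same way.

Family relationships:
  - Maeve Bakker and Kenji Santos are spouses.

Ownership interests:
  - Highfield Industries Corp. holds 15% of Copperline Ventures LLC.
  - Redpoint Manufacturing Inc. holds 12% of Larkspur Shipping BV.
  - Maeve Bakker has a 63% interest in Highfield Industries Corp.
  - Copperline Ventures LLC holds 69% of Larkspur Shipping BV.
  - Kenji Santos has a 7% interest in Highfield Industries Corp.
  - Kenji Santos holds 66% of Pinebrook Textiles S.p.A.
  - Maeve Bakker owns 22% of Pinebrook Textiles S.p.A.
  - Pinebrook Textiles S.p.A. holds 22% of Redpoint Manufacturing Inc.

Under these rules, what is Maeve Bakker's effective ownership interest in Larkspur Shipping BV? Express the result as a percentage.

9.5682%

By spousal attribution (R2), Maeve Bakker is treated as also owning Kenji Santos's interest in Pinebrook Textiles S.p.A, giving 22% + 66% = 88%.
By spousal attribution (R2), Maeve Bakker is treated as also owning Kenji Santos's interest in Highfield Industries Corp, giving 63% + 7% = 70%.
Chain via Pinebrook Textiles S.p.A. → Redpoint Manufacturing Inc. (R3): 88% × 22% × 12% = 2.3232% of Larkspur Shipping BV.
Chain via Highfield Industries Corp. → Copperline Ventures LLC (R3): 70% × 15% × 69% = 7.245% of Larkspur Shipping BV.
Aggregating (R1): 2.3232% + 7.245% = 9.5682%.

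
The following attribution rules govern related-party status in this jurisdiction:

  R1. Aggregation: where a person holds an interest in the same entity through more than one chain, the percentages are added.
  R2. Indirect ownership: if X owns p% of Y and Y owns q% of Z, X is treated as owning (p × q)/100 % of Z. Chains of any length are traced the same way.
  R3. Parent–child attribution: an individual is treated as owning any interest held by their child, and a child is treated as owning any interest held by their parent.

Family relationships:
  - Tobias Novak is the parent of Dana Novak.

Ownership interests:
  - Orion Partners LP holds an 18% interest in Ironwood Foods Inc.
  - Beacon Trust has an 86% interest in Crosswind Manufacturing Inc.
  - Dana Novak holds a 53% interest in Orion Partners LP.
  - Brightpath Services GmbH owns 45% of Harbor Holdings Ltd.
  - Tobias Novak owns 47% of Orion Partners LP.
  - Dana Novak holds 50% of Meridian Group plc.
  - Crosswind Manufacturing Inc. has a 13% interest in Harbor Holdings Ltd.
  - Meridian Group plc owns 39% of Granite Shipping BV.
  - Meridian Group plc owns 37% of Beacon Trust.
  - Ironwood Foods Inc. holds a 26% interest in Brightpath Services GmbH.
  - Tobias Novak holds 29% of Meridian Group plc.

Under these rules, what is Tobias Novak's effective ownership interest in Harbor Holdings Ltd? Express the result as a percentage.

By parent–child attribution (R3), Tobias Novak is treated as also owning Dana Novak's interest in Orion Partners LP, giving 47% + 53% = 100%.
By parent–child attribution (R3), Tobias Novak is treated as also owning Dana Novak's interest in Meridian Group plc, giving 29% + 50% = 79%.
Chain via Orion Partners LP → Ironwood Foods Inc. → Brightpath Services GmbH (R2): 100% × 18% × 26% × 45% = 2.106% of Harbor Holdings Ltd.
Chain via Meridian Group plc → Beacon Trust → Crosswind Manufacturing Inc. (R2): 79% × 37% × 86% × 13% = 3.267914% of Harbor Holdings Ltd.
Aggregating (R1): 2.106% + 3.267914% = 5.373914%.

5.373914%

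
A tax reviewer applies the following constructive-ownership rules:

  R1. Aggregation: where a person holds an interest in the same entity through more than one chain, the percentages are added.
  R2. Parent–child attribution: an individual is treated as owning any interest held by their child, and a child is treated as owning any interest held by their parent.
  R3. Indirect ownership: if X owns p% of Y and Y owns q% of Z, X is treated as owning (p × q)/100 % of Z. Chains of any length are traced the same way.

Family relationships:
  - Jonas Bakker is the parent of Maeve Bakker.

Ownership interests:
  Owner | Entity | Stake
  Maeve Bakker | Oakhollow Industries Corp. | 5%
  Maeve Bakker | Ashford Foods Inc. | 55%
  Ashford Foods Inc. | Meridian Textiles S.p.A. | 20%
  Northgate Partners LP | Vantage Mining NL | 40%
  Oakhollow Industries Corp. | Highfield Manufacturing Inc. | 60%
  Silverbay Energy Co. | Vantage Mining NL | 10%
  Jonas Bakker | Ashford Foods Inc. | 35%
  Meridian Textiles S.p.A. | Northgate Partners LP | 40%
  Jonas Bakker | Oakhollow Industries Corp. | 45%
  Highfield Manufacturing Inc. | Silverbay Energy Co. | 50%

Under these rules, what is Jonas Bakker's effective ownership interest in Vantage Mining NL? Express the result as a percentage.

4.38%

By parent–child attribution (R2), Jonas Bakker is treated as also owning Maeve Bakker's interest in Ashford Foods Inc, giving 35% + 55% = 90%.
By parent–child attribution (R2), Jonas Bakker is treated as also owning Maeve Bakker's interest in Oakhollow Industries Corp, giving 45% + 5% = 50%.
Chain via Ashford Foods Inc. → Meridian Textiles S.p.A. → Northgate Partners LP (R3): 90% × 20% × 40% × 40% = 2.88% of Vantage Mining NL.
Chain via Oakhollow Industries Corp. → Highfield Manufacturing Inc. → Silverbay Energy Co. (R3): 50% × 60% × 50% × 10% = 1.5% of Vantage Mining NL.
Aggregating (R1): 2.88% + 1.5% = 4.38%.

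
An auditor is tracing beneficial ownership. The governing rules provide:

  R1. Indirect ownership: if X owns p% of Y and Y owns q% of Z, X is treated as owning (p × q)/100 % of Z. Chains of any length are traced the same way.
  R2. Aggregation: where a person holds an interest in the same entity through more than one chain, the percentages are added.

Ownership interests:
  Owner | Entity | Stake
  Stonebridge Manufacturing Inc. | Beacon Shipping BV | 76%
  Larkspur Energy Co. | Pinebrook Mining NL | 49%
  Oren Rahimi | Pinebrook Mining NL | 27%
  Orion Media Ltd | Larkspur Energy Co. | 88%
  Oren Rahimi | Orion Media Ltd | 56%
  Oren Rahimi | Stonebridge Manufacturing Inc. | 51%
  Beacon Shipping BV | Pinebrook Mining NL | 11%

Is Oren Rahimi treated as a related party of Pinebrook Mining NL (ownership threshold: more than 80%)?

No

Chain via Orion Media Ltd → Larkspur Energy Co. (R1): 56% × 88% × 49% = 24.1472% of Pinebrook Mining NL.
Chain via Stonebridge Manufacturing Inc. → Beacon Shipping BV (R1): 51% × 76% × 11% = 4.2636% of Pinebrook Mining NL.
Direct interest in Pinebrook Mining NL: 27%.
Aggregating (R2): 24.1472% + 4.2636% + 27% = 55.4108%.
55.4108% does not exceed the 80% threshold, so Oren is not a related party to Pinebrook Mining NL.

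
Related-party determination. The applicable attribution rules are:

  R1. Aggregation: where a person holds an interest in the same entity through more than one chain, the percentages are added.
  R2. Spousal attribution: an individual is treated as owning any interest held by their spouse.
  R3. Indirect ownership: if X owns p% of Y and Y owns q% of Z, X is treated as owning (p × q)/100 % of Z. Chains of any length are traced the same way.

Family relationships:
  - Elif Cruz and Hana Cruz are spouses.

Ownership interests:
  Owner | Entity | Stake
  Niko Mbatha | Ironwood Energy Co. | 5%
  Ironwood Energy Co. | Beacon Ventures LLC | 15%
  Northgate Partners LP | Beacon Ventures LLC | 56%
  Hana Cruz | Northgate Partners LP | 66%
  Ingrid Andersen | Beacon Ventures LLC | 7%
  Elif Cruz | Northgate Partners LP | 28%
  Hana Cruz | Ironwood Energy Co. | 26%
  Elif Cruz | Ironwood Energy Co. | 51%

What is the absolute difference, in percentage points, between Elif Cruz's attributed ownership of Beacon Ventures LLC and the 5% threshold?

By spousal attribution (R2), Elif Cruz is treated as also owning Hana Cruz's interest in Northgate Partners LP, giving 28% + 66% = 94%.
By spousal attribution (R2), Elif Cruz is treated as also owning Hana Cruz's interest in Ironwood Energy Co, giving 51% + 26% = 77%.
Chain via Northgate Partners LP (R3): 94% × 56% = 52.64% of Beacon Ventures LLC.
Chain via Ironwood Energy Co. (R3): 77% × 15% = 11.55% of Beacon Ventures LLC.
Aggregating (R1): 52.64% + 11.55% = 64.19%.
64.19% exceeds the 5% threshold by 59.19 percentage points.

59.19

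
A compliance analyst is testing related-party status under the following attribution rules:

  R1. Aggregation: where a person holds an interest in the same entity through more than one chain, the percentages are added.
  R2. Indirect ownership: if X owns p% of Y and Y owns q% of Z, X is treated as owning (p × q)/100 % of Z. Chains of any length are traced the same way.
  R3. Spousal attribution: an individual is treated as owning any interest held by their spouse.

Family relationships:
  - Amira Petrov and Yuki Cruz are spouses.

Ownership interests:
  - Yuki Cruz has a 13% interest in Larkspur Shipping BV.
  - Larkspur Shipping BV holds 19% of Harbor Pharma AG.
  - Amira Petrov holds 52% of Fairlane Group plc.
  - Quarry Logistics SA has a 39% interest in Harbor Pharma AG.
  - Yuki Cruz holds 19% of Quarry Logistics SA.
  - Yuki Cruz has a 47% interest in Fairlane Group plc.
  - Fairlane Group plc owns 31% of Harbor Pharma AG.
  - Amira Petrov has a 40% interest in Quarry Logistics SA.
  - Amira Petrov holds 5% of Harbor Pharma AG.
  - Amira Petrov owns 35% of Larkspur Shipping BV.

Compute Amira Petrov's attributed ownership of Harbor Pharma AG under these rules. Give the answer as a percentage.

67.82%

By spousal attribution (R3), Amira Petrov is treated as also owning Yuki Cruz's interest in Larkspur Shipping BV, giving 35% + 13% = 48%.
By spousal attribution (R3), Amira Petrov is treated as also owning Yuki Cruz's interest in Quarry Logistics SA, giving 40% + 19% = 59%.
By spousal attribution (R3), Amira Petrov is treated as also owning Yuki Cruz's interest in Fairlane Group plc, giving 52% + 47% = 99%.
Chain via Larkspur Shipping BV (R2): 48% × 19% = 9.12% of Harbor Pharma AG.
Chain via Quarry Logistics SA (R2): 59% × 39% = 23.01% of Harbor Pharma AG.
Chain via Fairlane Group plc (R2): 99% × 31% = 30.69% of Harbor Pharma AG.
Direct interest in Harbor Pharma AG: 5%.
Aggregating (R1): 9.12% + 23.01% + 30.69% + 5% = 67.82%.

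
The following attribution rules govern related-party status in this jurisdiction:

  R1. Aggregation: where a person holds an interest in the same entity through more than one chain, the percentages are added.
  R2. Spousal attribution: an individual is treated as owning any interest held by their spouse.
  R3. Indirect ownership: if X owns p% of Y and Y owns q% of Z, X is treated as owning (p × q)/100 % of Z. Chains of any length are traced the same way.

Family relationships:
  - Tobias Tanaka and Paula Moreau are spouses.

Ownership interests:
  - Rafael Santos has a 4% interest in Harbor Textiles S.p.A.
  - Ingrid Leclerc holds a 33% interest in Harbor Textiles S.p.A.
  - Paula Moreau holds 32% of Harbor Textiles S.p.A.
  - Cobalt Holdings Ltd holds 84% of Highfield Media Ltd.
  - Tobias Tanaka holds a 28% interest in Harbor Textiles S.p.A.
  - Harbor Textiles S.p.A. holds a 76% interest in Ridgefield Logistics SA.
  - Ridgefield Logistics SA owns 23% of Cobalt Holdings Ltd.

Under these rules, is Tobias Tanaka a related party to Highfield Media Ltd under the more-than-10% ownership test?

By spousal attribution (R2), Tobias Tanaka is treated as also owning Paula Moreau's interest in Harbor Textiles S.p.A, giving 28% + 32% = 60%.
Chain via Harbor Textiles S.p.A. → Ridgefield Logistics SA → Cobalt Holdings Ltd (R3): 60% × 76% × 23% × 84% = 8.80992% of Highfield Media Ltd.
8.80992% does not exceed the 10% threshold, so Tobias is not a related party to Highfield Media Ltd.

No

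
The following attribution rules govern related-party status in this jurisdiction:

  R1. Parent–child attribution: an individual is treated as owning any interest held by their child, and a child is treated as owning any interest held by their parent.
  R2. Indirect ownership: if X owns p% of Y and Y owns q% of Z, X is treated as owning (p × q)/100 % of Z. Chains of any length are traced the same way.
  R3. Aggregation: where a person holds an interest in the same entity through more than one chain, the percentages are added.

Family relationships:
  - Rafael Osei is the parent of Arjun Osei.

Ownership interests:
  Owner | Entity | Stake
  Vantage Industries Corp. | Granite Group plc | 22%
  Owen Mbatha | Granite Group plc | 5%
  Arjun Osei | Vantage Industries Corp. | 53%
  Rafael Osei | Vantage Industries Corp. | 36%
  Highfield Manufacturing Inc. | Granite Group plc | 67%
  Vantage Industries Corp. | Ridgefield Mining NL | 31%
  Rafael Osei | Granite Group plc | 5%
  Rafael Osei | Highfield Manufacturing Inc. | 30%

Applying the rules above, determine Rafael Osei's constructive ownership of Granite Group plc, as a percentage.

44.68%

By parent–child attribution (R1), Rafael Osei is treated as also owning Arjun Osei's interest in Vantage Industries Corp, giving 36% + 53% = 89%.
Chain via Highfield Manufacturing Inc. (R2): 30% × 67% = 20.1% of Granite Group plc.
Chain via Vantage Industries Corp. (R2): 89% × 22% = 19.58% of Granite Group plc.
Direct interest in Granite Group plc: 5%.
Aggregating (R3): 20.1% + 19.58% + 5% = 44.68%.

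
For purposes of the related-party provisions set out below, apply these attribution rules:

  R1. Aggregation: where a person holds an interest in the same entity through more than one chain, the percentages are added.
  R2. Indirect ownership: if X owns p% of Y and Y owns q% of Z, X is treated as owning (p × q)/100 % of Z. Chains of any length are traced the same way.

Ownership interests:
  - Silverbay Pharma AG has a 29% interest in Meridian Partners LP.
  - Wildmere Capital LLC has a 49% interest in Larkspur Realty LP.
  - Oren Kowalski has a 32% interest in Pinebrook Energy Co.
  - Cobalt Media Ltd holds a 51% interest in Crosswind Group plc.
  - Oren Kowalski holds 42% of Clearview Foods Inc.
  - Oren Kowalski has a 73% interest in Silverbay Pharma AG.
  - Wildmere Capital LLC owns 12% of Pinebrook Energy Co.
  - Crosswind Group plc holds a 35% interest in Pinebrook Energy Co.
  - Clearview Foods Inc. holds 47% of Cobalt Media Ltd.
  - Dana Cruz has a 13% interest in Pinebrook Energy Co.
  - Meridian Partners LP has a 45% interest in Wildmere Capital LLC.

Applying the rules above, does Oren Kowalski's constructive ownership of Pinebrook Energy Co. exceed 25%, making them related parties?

Chain via Silverbay Pharma AG → Meridian Partners LP → Wildmere Capital LLC (R2): 73% × 29% × 45% × 12% = 1.14318% of Pinebrook Energy Co.
Chain via Clearview Foods Inc. → Cobalt Media Ltd → Crosswind Group plc (R2): 42% × 47% × 51% × 35% = 3.52359% of Pinebrook Energy Co.
Direct interest in Pinebrook Energy Co: 32%.
Aggregating (R1): 1.14318% + 3.52359% + 32% = 36.66677%.
36.66677% exceeds the 25% threshold, so Oren is a related party to Pinebrook Energy Co.

Yes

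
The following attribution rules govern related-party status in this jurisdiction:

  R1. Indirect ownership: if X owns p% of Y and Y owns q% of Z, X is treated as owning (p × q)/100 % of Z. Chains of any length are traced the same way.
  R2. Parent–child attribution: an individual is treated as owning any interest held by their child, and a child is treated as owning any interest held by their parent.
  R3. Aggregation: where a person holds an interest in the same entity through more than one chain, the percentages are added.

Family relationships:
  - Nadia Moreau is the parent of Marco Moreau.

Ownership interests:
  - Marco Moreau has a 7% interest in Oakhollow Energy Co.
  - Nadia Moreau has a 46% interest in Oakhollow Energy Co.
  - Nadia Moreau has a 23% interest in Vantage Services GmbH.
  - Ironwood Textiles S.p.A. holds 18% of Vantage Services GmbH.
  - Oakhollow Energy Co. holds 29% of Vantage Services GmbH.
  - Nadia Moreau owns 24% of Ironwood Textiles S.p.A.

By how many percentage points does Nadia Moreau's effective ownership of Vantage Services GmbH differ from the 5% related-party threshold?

37.69

By parent–child attribution (R2), Nadia Moreau is treated as also owning Marco Moreau's interest in Oakhollow Energy Co, giving 46% + 7% = 53%.
Chain via Oakhollow Energy Co. (R1): 53% × 29% = 15.37% of Vantage Services GmbH.
Chain via Ironwood Textiles S.p.A. (R1): 24% × 18% = 4.32% of Vantage Services GmbH.
Direct interest in Vantage Services GmbH: 23%.
Aggregating (R3): 15.37% + 4.32% + 23% = 42.69%.
42.69% exceeds the 5% threshold by 37.69 percentage points.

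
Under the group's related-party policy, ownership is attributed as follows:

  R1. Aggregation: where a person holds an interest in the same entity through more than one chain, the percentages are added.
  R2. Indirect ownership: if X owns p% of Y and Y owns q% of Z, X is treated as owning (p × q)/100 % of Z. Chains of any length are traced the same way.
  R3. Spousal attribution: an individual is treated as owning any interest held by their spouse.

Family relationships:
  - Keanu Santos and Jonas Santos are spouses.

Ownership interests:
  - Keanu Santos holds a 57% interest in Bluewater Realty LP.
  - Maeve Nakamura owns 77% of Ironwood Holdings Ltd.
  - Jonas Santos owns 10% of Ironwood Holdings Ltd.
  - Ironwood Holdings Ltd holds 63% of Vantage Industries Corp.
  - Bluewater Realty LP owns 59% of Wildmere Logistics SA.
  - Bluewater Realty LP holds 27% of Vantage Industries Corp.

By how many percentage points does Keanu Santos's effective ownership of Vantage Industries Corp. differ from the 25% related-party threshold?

By spousal attribution (R3), Keanu Santos is treated as owning Jonas Santos's 10% interest in Ironwood Holdings Ltd.
Chain via Bluewater Realty LP (R2): 57% × 27% = 15.39% of Vantage Industries Corp.
Chain via Ironwood Holdings Ltd (R2): 10% × 63% = 6.3% of Vantage Industries Corp.
Aggregating (R1): 15.39% + 6.3% = 21.69%.
21.69% falls short of the 25% threshold by 3.31 percentage points.

3.31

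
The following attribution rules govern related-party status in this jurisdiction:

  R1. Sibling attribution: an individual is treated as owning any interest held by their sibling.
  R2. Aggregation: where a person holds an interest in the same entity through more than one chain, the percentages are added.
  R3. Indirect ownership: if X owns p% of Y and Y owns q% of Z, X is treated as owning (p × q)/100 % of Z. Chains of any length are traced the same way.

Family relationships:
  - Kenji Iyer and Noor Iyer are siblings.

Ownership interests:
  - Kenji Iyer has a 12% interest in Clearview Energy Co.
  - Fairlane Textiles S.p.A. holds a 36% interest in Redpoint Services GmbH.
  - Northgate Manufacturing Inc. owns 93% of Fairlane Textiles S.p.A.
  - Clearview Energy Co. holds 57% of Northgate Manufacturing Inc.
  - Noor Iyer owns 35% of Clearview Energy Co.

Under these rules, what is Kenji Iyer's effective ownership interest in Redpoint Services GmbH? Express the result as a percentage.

By sibling attribution (R1), Kenji Iyer is treated as also owning Noor Iyer's interest in Clearview Energy Co, giving 12% + 35% = 47%.
Chain via Clearview Energy Co. → Northgate Manufacturing Inc. → Fairlane Textiles S.p.A. (R3): 47% × 57% × 93% × 36% = 8.969292% of Redpoint Services GmbH.

8.969292%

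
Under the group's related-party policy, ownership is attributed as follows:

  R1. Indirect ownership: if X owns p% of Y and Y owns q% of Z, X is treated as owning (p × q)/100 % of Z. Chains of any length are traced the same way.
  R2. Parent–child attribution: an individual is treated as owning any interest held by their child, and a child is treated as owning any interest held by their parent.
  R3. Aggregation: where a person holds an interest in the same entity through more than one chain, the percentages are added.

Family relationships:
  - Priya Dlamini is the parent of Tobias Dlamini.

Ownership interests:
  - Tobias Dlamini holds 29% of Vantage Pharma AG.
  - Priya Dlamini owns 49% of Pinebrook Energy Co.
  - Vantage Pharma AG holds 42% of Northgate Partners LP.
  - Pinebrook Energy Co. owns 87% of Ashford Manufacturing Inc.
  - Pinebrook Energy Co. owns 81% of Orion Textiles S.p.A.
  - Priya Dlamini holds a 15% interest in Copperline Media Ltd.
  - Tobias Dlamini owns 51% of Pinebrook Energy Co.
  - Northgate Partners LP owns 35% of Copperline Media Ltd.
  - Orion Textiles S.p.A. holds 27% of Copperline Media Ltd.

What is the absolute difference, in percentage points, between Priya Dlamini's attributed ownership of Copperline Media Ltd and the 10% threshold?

By parent–child attribution (R2), Priya Dlamini is treated as also owning Tobias Dlamini's interest in Pinebrook Energy Co, giving 49% + 51% = 100%.
By parent–child attribution (R2), Priya Dlamini is treated as owning Tobias Dlamini's 29% interest in Vantage Pharma AG.
Chain via Pinebrook Energy Co. → Orion Textiles S.p.A. (R1): 100% × 81% × 27% = 21.87% of Copperline Media Ltd.
Direct interest in Copperline Media Ltd: 15%.
Chain via Vantage Pharma AG → Northgate Partners LP (R1): 29% × 42% × 35% = 4.263% of Copperline Media Ltd.
Aggregating (R3): 21.87% + 15% + 4.263% = 41.133%.
41.133% exceeds the 10% threshold by 31.133 percentage points.

31.133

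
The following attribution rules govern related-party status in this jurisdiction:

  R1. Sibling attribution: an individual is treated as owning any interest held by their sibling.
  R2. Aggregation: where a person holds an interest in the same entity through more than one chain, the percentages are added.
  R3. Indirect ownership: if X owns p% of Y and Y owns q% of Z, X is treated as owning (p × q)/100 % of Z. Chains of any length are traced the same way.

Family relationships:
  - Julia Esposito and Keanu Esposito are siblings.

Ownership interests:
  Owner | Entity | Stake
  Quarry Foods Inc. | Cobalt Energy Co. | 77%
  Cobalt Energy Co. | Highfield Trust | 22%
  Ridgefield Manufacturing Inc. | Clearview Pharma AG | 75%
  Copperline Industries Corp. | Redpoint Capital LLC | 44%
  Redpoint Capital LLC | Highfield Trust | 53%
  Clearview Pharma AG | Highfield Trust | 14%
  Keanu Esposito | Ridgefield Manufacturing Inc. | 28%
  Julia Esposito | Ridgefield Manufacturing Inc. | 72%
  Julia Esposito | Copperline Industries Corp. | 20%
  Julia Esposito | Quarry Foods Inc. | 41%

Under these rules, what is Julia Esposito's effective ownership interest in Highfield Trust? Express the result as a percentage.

By sibling attribution (R1), Julia Esposito is treated as also owning Keanu Esposito's interest in Ridgefield Manufacturing Inc, giving 72% + 28% = 100%.
Chain via Copperline Industries Corp. → Redpoint Capital LLC (R3): 20% × 44% × 53% = 4.664% of Highfield Trust.
Chain via Quarry Foods Inc. → Cobalt Energy Co. (R3): 41% × 77% × 22% = 6.9454% of Highfield Trust.
Chain via Ridgefield Manufacturing Inc. → Clearview Pharma AG (R3): 100% × 75% × 14% = 10.5% of Highfield Trust.
Aggregating (R2): 4.664% + 6.9454% + 10.5% = 22.1094%.

22.1094%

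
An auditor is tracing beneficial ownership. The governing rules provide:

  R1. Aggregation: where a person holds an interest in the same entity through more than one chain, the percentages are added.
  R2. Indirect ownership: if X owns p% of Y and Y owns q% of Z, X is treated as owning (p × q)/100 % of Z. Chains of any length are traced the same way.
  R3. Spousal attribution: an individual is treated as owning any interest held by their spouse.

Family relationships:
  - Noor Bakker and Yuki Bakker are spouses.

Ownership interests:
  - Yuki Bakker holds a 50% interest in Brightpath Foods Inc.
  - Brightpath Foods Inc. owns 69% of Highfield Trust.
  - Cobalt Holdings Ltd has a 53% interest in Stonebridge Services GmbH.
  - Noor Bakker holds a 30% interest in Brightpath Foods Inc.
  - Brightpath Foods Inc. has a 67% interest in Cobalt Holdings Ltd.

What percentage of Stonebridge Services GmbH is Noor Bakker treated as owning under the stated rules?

28.408%

By spousal attribution (R3), Noor Bakker is treated as also owning Yuki Bakker's interest in Brightpath Foods Inc, giving 30% + 50% = 80%.
Chain via Brightpath Foods Inc. → Cobalt Holdings Ltd (R2): 80% × 67% × 53% = 28.408% of Stonebridge Services GmbH.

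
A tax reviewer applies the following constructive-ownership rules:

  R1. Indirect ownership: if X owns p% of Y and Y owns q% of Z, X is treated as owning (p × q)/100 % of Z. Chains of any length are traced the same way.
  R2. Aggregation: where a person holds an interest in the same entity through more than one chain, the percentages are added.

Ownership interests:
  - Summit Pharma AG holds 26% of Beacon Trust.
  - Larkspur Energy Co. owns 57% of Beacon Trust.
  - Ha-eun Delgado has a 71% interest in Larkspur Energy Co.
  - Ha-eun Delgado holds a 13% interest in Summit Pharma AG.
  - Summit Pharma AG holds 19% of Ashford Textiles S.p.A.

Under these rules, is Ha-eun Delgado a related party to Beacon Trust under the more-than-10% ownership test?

Yes

Chain via Larkspur Energy Co. (R1): 71% × 57% = 40.47% of Beacon Trust.
Chain via Summit Pharma AG (R1): 13% × 26% = 3.38% of Beacon Trust.
Aggregating (R2): 40.47% + 3.38% = 43.85%.
43.85% exceeds the 10% threshold, so Ha-eun is a related party to Beacon Trust.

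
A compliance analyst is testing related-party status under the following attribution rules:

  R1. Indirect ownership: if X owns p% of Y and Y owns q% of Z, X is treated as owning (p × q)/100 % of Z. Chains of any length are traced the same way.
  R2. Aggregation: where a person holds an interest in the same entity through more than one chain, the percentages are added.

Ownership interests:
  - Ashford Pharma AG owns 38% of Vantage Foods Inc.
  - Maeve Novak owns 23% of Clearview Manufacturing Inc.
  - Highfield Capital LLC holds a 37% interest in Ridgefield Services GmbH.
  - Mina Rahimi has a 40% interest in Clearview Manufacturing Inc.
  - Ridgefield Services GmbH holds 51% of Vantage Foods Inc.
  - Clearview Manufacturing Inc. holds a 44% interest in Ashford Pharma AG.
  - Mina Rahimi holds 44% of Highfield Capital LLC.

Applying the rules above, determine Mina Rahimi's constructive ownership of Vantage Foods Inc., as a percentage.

Chain via Highfield Capital LLC → Ridgefield Services GmbH (R1): 44% × 37% × 51% = 8.3028% of Vantage Foods Inc.
Chain via Clearview Manufacturing Inc. → Ashford Pharma AG (R1): 40% × 44% × 38% = 6.688% of Vantage Foods Inc.
Aggregating (R2): 8.3028% + 6.688% = 14.9908%.

14.9908%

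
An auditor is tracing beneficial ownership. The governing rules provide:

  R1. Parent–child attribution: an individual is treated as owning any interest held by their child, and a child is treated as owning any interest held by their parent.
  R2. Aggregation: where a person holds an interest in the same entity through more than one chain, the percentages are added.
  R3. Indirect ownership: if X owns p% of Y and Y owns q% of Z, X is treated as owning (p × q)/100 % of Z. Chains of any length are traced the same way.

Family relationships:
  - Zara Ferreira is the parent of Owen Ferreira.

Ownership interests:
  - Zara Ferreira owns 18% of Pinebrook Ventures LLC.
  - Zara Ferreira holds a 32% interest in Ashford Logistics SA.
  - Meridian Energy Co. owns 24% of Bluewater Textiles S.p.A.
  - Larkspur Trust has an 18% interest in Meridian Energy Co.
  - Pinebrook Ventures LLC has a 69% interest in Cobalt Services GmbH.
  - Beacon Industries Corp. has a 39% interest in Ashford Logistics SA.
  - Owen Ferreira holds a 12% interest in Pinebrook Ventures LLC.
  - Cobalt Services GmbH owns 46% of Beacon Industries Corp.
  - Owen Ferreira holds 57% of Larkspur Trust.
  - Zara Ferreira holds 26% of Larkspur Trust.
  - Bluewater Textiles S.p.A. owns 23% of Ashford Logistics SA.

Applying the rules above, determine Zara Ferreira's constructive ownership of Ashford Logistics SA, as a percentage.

By parent–child attribution (R1), Zara Ferreira is treated as also owning Owen Ferreira's interest in Larkspur Trust, giving 26% + 57% = 83%.
By parent–child attribution (R1), Zara Ferreira is treated as also owning Owen Ferreira's interest in Pinebrook Ventures LLC, giving 18% + 12% = 30%.
Chain via Larkspur Trust → Meridian Energy Co. → Bluewater Textiles S.p.A. (R3): 83% × 18% × 24% × 23% = 0.824688% of Ashford Logistics SA.
Chain via Pinebrook Ventures LLC → Cobalt Services GmbH → Beacon Industries Corp. (R3): 30% × 69% × 46% × 39% = 3.71358% of Ashford Logistics SA.
Direct interest in Ashford Logistics SA: 32%.
Aggregating (R2): 0.824688% + 3.71358% + 32% = 36.538268%.

36.538268%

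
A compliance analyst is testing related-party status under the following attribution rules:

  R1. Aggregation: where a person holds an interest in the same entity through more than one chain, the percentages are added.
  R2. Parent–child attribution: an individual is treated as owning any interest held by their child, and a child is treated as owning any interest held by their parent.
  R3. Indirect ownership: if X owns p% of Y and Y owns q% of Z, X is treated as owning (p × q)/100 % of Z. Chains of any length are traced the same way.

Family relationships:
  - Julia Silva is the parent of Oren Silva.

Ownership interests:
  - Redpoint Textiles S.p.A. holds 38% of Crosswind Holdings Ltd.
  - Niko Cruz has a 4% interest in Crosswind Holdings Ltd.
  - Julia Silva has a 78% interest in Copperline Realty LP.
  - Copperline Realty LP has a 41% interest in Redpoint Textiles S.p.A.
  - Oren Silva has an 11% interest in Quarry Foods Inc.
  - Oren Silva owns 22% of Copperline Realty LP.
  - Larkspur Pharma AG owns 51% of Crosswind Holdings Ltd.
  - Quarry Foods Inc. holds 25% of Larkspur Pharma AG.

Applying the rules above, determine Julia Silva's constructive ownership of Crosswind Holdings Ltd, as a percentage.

By parent–child attribution (R2), Julia Silva is treated as also owning Oren Silva's interest in Copperline Realty LP, giving 78% + 22% = 100%.
By parent–child attribution (R2), Julia Silva is treated as owning Oren Silva's 11% interest in Quarry Foods Inc.
Chain via Copperline Realty LP → Redpoint Textiles S.p.A. (R3): 100% × 41% × 38% = 15.58% of Crosswind Holdings Ltd.
Chain via Quarry Foods Inc. → Larkspur Pharma AG (R3): 11% × 25% × 51% = 1.4025% of Crosswind Holdings Ltd.
Aggregating (R1): 15.58% + 1.4025% = 16.9825%.

16.9825%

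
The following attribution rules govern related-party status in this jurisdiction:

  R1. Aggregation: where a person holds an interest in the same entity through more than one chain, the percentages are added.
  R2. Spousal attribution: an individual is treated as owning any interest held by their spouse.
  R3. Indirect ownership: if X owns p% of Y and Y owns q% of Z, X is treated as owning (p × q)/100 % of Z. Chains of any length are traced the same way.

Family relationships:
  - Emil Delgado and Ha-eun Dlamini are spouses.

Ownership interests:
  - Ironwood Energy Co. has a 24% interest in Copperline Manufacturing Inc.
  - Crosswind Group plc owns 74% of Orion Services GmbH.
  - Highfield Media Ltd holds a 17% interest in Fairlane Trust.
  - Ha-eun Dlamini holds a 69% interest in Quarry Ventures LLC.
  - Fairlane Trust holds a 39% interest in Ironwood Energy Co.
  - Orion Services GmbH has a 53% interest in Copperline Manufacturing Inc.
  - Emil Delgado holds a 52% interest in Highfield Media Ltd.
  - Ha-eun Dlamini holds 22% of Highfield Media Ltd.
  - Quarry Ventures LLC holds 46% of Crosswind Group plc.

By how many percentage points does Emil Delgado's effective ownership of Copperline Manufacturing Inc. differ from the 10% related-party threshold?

By spousal attribution (R2), Emil Delgado is treated as also owning Ha-eun Dlamini's interest in Highfield Media Ltd, giving 52% + 22% = 74%.
By spousal attribution (R2), Emil Delgado is treated as owning Ha-eun Dlamini's 69% interest in Quarry Ventures LLC.
Chain via Highfield Media Ltd → Fairlane Trust → Ironwood Energy Co. (R3): 74% × 17% × 39% × 24% = 1.177488% of Copperline Manufacturing Inc.
Chain via Quarry Ventures LLC → Crosswind Group plc → Orion Services GmbH (R3): 69% × 46% × 74% × 53% = 12.448428% of Copperline Manufacturing Inc.
Aggregating (R1): 1.177488% + 12.448428% = 13.625916%.
13.625916% exceeds the 10% threshold by 3.625916 percentage points.

3.625916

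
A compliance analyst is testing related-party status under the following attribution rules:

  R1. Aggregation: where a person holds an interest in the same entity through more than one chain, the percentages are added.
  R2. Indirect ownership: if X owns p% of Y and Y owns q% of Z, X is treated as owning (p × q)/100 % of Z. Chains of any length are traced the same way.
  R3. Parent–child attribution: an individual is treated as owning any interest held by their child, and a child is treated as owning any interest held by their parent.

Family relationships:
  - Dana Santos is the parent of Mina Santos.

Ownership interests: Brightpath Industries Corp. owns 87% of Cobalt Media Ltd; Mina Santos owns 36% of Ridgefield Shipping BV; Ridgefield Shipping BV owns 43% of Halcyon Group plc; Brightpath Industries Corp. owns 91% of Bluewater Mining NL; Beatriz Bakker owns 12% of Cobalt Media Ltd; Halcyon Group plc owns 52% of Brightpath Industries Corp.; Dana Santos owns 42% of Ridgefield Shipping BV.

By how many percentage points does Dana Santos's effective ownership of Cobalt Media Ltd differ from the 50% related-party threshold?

34.826504

By parent–child attribution (R3), Dana Santos is treated as also owning Mina Santos's interest in Ridgefield Shipping BV, giving 42% + 36% = 78%.
Chain via Ridgefield Shipping BV → Halcyon Group plc → Brightpath Industries Corp. (R2): 78% × 43% × 52% × 87% = 15.173496% of Cobalt Media Ltd.
15.173496% falls short of the 50% threshold by 34.826504 percentage points.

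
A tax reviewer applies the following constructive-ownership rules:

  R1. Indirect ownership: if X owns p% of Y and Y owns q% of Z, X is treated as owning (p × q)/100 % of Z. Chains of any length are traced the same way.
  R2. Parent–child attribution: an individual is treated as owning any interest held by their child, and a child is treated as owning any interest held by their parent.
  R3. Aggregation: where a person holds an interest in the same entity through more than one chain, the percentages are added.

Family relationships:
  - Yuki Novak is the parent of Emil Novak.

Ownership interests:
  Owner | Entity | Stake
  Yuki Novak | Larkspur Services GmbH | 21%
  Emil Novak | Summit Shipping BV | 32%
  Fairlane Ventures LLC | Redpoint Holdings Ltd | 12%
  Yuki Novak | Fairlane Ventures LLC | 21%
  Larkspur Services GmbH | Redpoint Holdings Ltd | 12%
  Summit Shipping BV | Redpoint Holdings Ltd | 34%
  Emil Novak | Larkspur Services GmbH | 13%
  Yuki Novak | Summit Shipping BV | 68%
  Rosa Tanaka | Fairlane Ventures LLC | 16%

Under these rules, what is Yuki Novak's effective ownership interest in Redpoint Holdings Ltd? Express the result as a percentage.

By parent–child attribution (R2), Yuki Novak is treated as also owning Emil Novak's interest in Larkspur Services GmbH, giving 21% + 13% = 34%.
By parent–child attribution (R2), Yuki Novak is treated as also owning Emil Novak's interest in Summit Shipping BV, giving 68% + 32% = 100%.
Chain via Fairlane Ventures LLC (R1): 21% × 12% = 2.52% of Redpoint Holdings Ltd.
Chain via Larkspur Services GmbH (R1): 34% × 12% = 4.08% of Redpoint Holdings Ltd.
Chain via Summit Shipping BV (R1): 100% × 34% = 34% of Redpoint Holdings Ltd.
Aggregating (R3): 2.52% + 4.08% + 34% = 40.6%.

40.6%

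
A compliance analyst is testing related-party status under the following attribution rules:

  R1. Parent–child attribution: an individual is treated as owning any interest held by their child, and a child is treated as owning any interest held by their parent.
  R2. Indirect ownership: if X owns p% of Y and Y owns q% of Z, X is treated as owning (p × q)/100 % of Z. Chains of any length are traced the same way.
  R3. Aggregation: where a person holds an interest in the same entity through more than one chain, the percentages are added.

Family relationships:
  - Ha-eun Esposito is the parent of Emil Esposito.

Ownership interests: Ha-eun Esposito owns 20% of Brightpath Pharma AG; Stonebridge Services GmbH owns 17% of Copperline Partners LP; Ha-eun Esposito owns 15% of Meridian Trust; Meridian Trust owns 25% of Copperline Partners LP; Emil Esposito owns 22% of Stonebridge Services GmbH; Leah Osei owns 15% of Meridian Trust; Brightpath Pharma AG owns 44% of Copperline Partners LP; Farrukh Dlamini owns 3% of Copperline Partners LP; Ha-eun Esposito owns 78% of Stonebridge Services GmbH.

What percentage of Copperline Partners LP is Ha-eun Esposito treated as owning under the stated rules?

29.55%

By parent–child attribution (R1), Ha-eun Esposito is treated as also owning Emil Esposito's interest in Stonebridge Services GmbH, giving 78% + 22% = 100%.
Chain via Brightpath Pharma AG (R2): 20% × 44% = 8.8% of Copperline Partners LP.
Chain via Meridian Trust (R2): 15% × 25% = 3.75% of Copperline Partners LP.
Chain via Stonebridge Services GmbH (R2): 100% × 17% = 17% of Copperline Partners LP.
Aggregating (R3): 8.8% + 3.75% + 17% = 29.55%.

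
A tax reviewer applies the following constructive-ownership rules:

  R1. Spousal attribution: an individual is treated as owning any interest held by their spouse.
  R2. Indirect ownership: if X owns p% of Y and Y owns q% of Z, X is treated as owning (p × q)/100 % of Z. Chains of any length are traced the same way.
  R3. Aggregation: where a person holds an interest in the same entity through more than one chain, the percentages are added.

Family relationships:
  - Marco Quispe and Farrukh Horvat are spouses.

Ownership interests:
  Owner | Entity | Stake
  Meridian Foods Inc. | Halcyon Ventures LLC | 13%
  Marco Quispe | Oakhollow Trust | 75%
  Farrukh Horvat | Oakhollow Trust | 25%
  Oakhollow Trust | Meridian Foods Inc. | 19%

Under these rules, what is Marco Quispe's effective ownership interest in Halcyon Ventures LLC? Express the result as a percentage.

By spousal attribution (R1), Marco Quispe is treated as also owning Farrukh Horvat's interest in Oakhollow Trust, giving 75% + 25% = 100%.
Chain via Oakhollow Trust → Meridian Foods Inc. (R2): 100% × 19% × 13% = 2.47% of Halcyon Ventures LLC.

2.47%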